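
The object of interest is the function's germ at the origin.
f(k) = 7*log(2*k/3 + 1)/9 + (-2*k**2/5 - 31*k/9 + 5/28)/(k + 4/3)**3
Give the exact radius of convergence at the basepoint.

The radius of convergence is 4/3.

Denominator factor (k + 4/3)^3: pole of order 3 at -4/3, modulus 4/3.
Branch term (7/9)*log(1 - k/(-3/2)): its argument vanishes at k = -3/2, a logarithmic branch point, modulus 3/2.
The radius of convergence is the smallest modulus among the singular points: 4/3.


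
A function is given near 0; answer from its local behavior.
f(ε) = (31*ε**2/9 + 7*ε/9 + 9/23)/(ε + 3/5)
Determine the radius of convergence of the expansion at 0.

Denominator factor (ε + 3/5): pole of order 1 at -3/5, modulus 3/5.
The radius of convergence is the smallest modulus among the singular points: 3/5.

The radius of convergence is 3/5.


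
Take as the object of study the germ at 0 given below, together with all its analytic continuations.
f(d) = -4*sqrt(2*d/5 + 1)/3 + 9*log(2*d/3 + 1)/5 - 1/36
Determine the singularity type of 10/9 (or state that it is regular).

The point is a regular point.

There is no denominator, hence no pole anywhere.
Branch term sqrt(1 - d/(-5/2)): argument at 10/9 is 13/9, nonzero, so 10/9 is not its branch point (a point on a principal cut is still regular for the continued germ).
Branch term log(1 - d/(-3/2)): argument at 10/9 is 47/27, nonzero, so 10/9 is not its branch point (a point on a principal cut is still regular for the continued germ).
So the germ continues analytically to 10/9.


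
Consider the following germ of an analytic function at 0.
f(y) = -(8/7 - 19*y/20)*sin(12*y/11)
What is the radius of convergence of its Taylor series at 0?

The factor -sin(12*y/11) is entire and contributes no finite singular point.
The polynomial part has no poles.
No finite singular points: the Taylor series at 0 converges everywhere.

The radius of convergence is infinite.


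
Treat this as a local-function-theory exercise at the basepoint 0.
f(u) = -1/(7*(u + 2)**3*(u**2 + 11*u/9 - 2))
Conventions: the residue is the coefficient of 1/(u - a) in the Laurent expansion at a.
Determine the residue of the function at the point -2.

The residue is 5949/448.

At the order-3 pole -2 set g(u) = (u - (-2))^3*f(u) = -1/(7*(u**2 + 11*u/9 - 2)).
Order-3 pole: residue = g''(a)/2; g''(-2) = 5949/224, so the residue is 5949/448.


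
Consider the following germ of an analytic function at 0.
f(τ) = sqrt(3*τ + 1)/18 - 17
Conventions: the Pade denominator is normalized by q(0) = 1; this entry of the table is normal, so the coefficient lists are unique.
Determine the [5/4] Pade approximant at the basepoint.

Taylor coefficients needed (expand at 0): a_0 = -305/18, a_1 = 1/12, a_2 = -1/16, a_3 = 3/32, a_4 = -45/256, a_5 = 189/512, a_6 = -1701/2048, a_7 = 8019/4096, a_8 = -312741/65536, a_9 = 1563705/131072.
Write the denominator as Q(τ) = 1 + q1*τ + q2*τ^2 + q3*τ^3 + q4*τ^4. Requiring Q*f - P = O(τ^10) with deg P <= 5 kills the coefficients of τ^6..τ^9 in Q*f:
  τ^6: a_6 + q1*a_5 + q2*a_4 + q3*a_3 + q4*a_2 = 0, i.e. -1701/2048 + (189/512)*q1 + (-45/256)*q2 + (3/32)*q3 + (-1/16)*q4 = 0.
  τ^7: a_7 + q1*a_6 + q2*a_5 + q3*a_4 + q4*a_3 = 0, i.e. 8019/4096 + (-1701/2048)*q1 + (189/512)*q2 + (-45/256)*q3 + (3/32)*q4 = 0.
  τ^8: a_8 + q1*a_7 + q2*a_6 + q3*a_5 + q4*a_4 = 0, i.e. -312741/65536 + (8019/4096)*q1 + (-1701/2048)*q2 + (189/512)*q3 + (-45/256)*q4 = 0.
  τ^9: a_9 + q1*a_8 + q2*a_7 + q3*a_6 + q4*a_5 = 0, i.e. 1563705/131072 + (-312741/65536)*q1 + (8019/4096)*q2 + (-1701/2048)*q3 + (189/512)*q4 = 0.
Solving this linear system: q1 = 6, q2 = 189/16, q3 = 135/16, q4 = 405/256.
The numerator is Q*f truncated at degree 5: P0 = a_0 = -305/18; P1 = a_1 + q1*a_0 = -1219/12; P2 = a_2 + q1*a_1 + q2*a_0 = -6391/32; P3 = a_3 + q1*a_2 + q2*a_1 + q3*a_0 = -9105/64; P4 = a_4 + q1*a_3 + q2*a_2 + q3*a_1 + q4*a_0 = -13545/512; P5 = a_5 + q1*a_4 + q2*a_3 + q3*a_2 + q4*a_1 = 27/1024.

The Pade approximant has numerator coefficients [-305/18, -1219/12, -6391/32, -9105/64, -13545/512, 27/1024]; denominator coefficients [1, 6, 189/16, 135/16, 405/256].


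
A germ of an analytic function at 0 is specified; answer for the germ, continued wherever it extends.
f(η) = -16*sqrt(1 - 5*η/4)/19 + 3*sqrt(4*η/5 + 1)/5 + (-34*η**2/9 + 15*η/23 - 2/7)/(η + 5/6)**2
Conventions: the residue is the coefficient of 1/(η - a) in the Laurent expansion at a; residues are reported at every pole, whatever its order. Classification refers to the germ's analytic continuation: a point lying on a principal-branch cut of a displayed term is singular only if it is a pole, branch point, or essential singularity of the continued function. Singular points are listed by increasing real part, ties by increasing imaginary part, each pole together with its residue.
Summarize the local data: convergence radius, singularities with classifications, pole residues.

Denominator factor (η + 5/6)^2: pole of order 2 at -5/6, modulus 5/6.
Branch term (-16/19)*sqrt(1 - η/(4/5)): its argument vanishes at η = 4/5, a square-root branch point, modulus 4/5.
Branch term (3/5)*sqrt(1 - η/(-5/4)): its argument vanishes at η = -5/4, a square-root branch point, modulus 5/4.
The radius of convergence is the smallest modulus among the singular points: 4/5.
The branch terms are analytic at -5/6 and contribute nothing to the residue; only the rational part matters.
At the order-2 pole -5/6 set g(η) = (η - (-5/6))^2*(rational part) = -34*η**2/9 + 15*η/23 - 2/7.
Order-2 pole: residue = g'(a); g'(-5/6) = 4315/621, so the residue is 4315/621.
List the singular points by increasing real part (a conjugate pair: the negative imaginary part first).

Radius of convergence at 0: 4/5.
At -5/4: an algebraic (square-root) branch point.
At -5/6: a pole of order 2; residue 4315/621.
At 4/5: an algebraic (square-root) branch point.


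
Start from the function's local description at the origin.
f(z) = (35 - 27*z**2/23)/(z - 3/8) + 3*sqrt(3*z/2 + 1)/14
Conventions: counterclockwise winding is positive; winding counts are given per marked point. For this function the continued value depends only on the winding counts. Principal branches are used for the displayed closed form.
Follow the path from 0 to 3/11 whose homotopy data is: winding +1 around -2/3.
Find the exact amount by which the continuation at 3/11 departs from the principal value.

The rational part is single-valued and drops out of the difference; each branch term changes only by its own monodromy.
(3/14)*sqrt(1 - z/(-2/3)): winding +1 is odd, the square root flips sign, contributing -2*(3/14)*sqrt(1 - (3/11)/(-2/3)) = -2*(3/14)*sqrt(31/22) = -(3/154)*sqrt(682).
Summing the contributions at z = 3/11 gives -(3/154)*sqrt(682).

Continued minus principal equals -(3/154)*sqrt(682).


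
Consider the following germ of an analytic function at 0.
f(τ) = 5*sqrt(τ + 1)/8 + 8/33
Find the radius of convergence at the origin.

Branch term (5/8)*sqrt(1 - τ/(-1)): its argument vanishes at τ = -1, a square-root branch point, modulus 1.
The radius of convergence is the smallest modulus among the singular points: 1.

The radius of convergence is 1.


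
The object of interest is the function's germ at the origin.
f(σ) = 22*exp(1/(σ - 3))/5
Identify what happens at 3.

The point is an essential singularity.

The exponent 1/(σ - (3)) has a pole at 3, so exp(1/(σ - (3))) takes every nonzero value near it: an essential singularity (not a pole of any order).


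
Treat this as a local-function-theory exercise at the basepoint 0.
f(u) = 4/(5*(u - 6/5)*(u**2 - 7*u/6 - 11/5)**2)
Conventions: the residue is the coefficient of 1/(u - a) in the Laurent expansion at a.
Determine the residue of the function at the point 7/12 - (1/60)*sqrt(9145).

The factor u**2 - 7*u/6 - 11/5 splits as (u - a)(u - a') with a = 7/12 - (1/60)*sqrt(9145), a' = 7/12 + (1/60)*sqrt(9145). At the order-2 pole a set g(u) = (u - a)^2*f(u) = [4/(5*(u - 6/5))] / (u - a')^2.
Order-2 pole: residue = g'(a); g'(7/12 - (1/60)*sqrt(9145)) = -125/1458 + (2411105/4877361378)*sqrt(9145), so the residue is -125/1458 + (2411105/4877361378)*sqrt(9145).

The residue is -125/1458 + (2411105/4877361378)*sqrt(9145).


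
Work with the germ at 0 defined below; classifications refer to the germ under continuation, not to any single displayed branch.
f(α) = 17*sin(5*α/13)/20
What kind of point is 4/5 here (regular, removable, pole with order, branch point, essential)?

The point is a regular point.

There is no denominator, hence no pole anywhere.
The factor sin(5*α/13) is entire.
So the germ continues analytically to 4/5.


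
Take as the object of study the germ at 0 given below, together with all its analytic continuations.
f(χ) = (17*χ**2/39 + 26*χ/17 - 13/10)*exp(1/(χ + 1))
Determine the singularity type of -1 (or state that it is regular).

The exponent 1/(χ - (-1)) has a pole at -1, so exp(1/(χ - (-1))) takes every nonzero value near it: an essential singularity (not a pole of any order).

The point is an essential singularity.


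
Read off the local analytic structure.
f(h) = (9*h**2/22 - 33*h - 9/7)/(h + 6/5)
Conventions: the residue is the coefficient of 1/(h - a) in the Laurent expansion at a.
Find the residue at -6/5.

At the order-1 pole -6/5 set g(h) = (h - (-6/5))*f(h) = 9*h**2/22 - 33*h - 9/7.
Simple pole: residue = g(a) at a = -6/5, which is 74889/1925.

The residue is 74889/1925.


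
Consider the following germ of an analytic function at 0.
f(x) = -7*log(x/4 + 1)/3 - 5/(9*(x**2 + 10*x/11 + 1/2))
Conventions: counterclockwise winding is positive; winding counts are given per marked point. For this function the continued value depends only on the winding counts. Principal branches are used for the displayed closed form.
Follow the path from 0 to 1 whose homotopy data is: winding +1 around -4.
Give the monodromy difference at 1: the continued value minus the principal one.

The rational part is single-valued and drops out of the difference; each branch term changes only by its own monodromy.
(-7/3)*log(1 - x/(-4)): each positive loop around -4 adds 2*pi*i to the log, so winding +1 contributes (-7/3)*(1)*2*pi*i = -(14/3)*pi*i.
Summing the contributions at x = 1 gives -(14/3)*pi*i.

Continued minus principal equals -(14/3)*pi*i.


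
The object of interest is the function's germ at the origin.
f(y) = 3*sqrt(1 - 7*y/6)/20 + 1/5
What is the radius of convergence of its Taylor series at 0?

The radius of convergence is 6/7.

Branch term (3/20)*sqrt(1 - y/(6/7)): its argument vanishes at y = 6/7, a square-root branch point, modulus 6/7.
The radius of convergence is the smallest modulus among the singular points: 6/7.


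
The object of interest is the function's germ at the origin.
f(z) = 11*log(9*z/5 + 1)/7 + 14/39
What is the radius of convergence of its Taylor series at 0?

Branch term (11/7)*log(1 - z/(-5/9)): its argument vanishes at z = -5/9, a logarithmic branch point, modulus 5/9.
The radius of convergence is the smallest modulus among the singular points: 5/9.

The radius of convergence is 5/9.


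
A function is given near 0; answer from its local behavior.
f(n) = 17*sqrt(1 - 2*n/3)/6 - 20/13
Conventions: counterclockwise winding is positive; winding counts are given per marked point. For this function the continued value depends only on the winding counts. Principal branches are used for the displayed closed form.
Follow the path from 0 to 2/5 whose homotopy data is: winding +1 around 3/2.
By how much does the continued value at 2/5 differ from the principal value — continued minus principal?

The rational part is single-valued and drops out of the difference; each branch term changes only by its own monodromy.
(17/6)*sqrt(1 - n/(3/2)): winding +1 is odd, the square root flips sign, contributing -2*(17/6)*sqrt(1 - (2/5)/(3/2)) = -2*(17/6)*sqrt(11/15) = -(17/45)*sqrt(165).
Summing the contributions at n = 2/5 gives -(17/45)*sqrt(165).

Continued minus principal equals -(17/45)*sqrt(165).


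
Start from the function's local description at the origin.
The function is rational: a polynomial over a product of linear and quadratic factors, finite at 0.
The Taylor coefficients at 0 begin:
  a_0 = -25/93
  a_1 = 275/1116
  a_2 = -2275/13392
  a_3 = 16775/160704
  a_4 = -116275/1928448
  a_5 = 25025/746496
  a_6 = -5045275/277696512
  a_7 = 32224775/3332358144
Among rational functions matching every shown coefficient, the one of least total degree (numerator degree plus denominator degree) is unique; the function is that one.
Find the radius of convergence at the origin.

No rational of total degree below 2 reproduces all 8 coefficients; solving the [0/2] Pade equations on them gives f(ξ) = -40/(31*(ξ + 2)*(ξ + 12/5)), whose expansion matches every shown term.
Denominator factor (ξ + 2): pole of order 1 at -2, modulus 2.
Denominator factor (ξ + 12/5): pole of order 1 at -12/5, modulus 12/5.
The radius of convergence is the smallest modulus among the singular points: 2.

The radius of convergence is 2.


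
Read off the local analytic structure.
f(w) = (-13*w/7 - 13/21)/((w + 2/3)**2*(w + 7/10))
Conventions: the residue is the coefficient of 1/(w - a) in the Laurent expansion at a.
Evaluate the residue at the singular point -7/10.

At the order-1 pole -7/10 set g(w) = (w - (-7/10))*f(w) = (-13*w/7 - 13/21)/(w + 2/3)**2.
Simple pole: residue = g(a) at a = -7/10, which is 4290/7.

The residue is 4290/7.


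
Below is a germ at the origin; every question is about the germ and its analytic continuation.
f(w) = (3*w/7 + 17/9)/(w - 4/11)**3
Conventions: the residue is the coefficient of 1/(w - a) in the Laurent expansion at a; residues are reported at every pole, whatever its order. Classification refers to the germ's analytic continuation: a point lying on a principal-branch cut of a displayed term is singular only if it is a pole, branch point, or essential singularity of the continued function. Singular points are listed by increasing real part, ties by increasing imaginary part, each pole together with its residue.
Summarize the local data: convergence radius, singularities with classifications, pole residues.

Radius of convergence at 0: 4/11.
At 4/11: a pole of order 3; residue 0.

Denominator factor (w - 4/11)^3: pole of order 3 at 4/11, modulus 4/11.
The radius of convergence is the smallest modulus among the singular points: 4/11.
At the order-3 pole 4/11 set g(w) = (w - (4/11))^3*f(w) = 3*w/7 + 17/9.
Order-3 pole: residue = g''(a)/2; g''(4/11) = 0, so the residue is 0.


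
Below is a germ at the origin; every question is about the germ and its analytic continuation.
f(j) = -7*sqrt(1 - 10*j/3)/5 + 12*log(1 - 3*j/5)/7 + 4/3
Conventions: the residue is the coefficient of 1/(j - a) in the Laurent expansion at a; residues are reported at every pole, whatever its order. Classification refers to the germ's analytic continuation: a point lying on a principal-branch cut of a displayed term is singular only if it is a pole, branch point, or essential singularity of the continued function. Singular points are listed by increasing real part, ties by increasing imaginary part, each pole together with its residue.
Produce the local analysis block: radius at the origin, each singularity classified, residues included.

Branch term (-7/5)*sqrt(1 - j/(3/10)): its argument vanishes at j = 3/10, a square-root branch point, modulus 3/10.
Branch term (12/7)*log(1 - j/(5/3)): its argument vanishes at j = 5/3, a logarithmic branch point, modulus 5/3.
The radius of convergence is the smallest modulus among the singular points: 3/10.
List the singular points by increasing real part (a conjugate pair: the negative imaginary part first).

Radius of convergence at 0: 3/10.
At 3/10: an algebraic (square-root) branch point.
At 5/3: a logarithmic branch point.


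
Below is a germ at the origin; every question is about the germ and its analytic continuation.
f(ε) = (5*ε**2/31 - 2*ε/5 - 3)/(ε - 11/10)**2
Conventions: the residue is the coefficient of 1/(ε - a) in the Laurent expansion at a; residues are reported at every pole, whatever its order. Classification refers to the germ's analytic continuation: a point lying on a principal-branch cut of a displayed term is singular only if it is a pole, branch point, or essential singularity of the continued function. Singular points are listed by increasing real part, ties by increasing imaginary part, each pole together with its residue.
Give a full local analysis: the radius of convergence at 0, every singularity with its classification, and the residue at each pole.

Denominator factor (ε - 11/10)^2: pole of order 2 at 11/10, modulus 11/10.
The radius of convergence is the smallest modulus among the singular points: 11/10.
At the order-2 pole 11/10 set g(ε) = (ε - (11/10))^2*f(ε) = 5*ε**2/31 - 2*ε/5 - 3.
Order-2 pole: residue = g'(a); g'(11/10) = -7/155, so the residue is -7/155.

Radius of convergence at 0: 11/10.
At 11/10: a pole of order 2; residue -7/155.


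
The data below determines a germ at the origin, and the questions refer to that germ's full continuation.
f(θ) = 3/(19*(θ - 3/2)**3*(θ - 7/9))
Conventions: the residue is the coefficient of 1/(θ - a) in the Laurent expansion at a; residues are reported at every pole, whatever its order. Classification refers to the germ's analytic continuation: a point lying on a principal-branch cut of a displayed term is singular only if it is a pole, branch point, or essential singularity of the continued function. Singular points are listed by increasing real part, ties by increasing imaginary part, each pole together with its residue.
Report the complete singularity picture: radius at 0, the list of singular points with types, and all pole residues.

Radius of convergence at 0: 7/9.
At 7/9: a pole of order 1; residue -17496/41743.
At 3/2: a pole of order 3; residue 17496/41743.

Denominator factor (θ - 7/9): pole of order 1 at 7/9, modulus 7/9.
Denominator factor (θ - 3/2)^3: pole of order 3 at 3/2, modulus 3/2.
The radius of convergence is the smallest modulus among the singular points: 7/9.
At the order-1 pole 7/9 set g(θ) = (θ - (7/9))*f(θ) = 3/(19*(θ - 3/2)**3).
Simple pole: residue = g(a) at a = 7/9, which is -17496/41743.
At the order-3 pole 3/2 set g(θ) = (θ - (3/2))^3*f(θ) = 3/(19*(θ - 7/9)).
Order-3 pole: residue = g''(a)/2; g''(3/2) = 34992/41743, so the residue is 17496/41743.
List the singular points by increasing real part (a conjugate pair: the negative imaginary part first).


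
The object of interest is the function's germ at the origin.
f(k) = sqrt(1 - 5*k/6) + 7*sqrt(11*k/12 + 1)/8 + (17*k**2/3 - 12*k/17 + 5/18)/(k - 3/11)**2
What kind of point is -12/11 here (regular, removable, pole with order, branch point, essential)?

The point is an algebraic (square-root) branch point.

The term (7/8)*sqrt(1 - k/(-12/11)) has argument 1 - -12/11/(-12/11) = 0 at -12/11: a square-root (algebraic, two-sheeted) branch point; the remaining terms are analytic or single-valued there.


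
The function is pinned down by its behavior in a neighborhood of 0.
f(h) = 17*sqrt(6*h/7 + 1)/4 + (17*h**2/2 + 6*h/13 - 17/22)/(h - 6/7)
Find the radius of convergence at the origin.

The radius of convergence is 6/7.

Denominator factor (h - 6/7): pole of order 1 at 6/7, modulus 6/7.
Branch term (17/4)*sqrt(1 - h/(-7/6)): its argument vanishes at h = -7/6, a square-root branch point, modulus 7/6.
The radius of convergence is the smallest modulus among the singular points: 6/7.


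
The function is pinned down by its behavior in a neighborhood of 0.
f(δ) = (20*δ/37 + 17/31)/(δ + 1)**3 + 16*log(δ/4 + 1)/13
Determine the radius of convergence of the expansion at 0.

The radius of convergence is 1.

Denominator factor (δ + 1)^3: pole of order 3 at -1, modulus 1.
Branch term (16/13)*log(1 - δ/(-4)): its argument vanishes at δ = -4, a logarithmic branch point, modulus 4.
The radius of convergence is the smallest modulus among the singular points: 1.


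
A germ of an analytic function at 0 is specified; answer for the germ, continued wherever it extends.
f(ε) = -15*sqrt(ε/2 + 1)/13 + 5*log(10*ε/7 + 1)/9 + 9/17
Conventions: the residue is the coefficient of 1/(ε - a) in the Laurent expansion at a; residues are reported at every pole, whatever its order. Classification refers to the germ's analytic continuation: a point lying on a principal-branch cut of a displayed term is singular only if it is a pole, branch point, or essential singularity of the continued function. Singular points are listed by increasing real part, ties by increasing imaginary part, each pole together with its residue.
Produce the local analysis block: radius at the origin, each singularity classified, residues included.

Radius of convergence at 0: 7/10.
At -2: an algebraic (square-root) branch point.
At -7/10: a logarithmic branch point.

Branch term (-15/13)*sqrt(1 - ε/(-2)): its argument vanishes at ε = -2, a square-root branch point, modulus 2.
Branch term (5/9)*log(1 - ε/(-7/10)): its argument vanishes at ε = -7/10, a logarithmic branch point, modulus 7/10.
The radius of convergence is the smallest modulus among the singular points: 7/10.
List the singular points by increasing real part (a conjugate pair: the negative imaginary part first).


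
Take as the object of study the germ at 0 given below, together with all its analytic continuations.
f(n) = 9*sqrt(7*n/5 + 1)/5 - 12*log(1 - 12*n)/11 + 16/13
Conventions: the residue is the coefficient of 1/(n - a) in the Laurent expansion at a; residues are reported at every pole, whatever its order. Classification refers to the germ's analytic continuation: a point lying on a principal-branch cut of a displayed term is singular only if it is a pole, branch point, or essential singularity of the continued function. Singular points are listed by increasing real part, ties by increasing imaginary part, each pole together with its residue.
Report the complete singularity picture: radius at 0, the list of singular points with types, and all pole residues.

Branch term (-12/11)*log(1 - n/(1/12)): its argument vanishes at n = 1/12, a logarithmic branch point, modulus 1/12.
Branch term (9/5)*sqrt(1 - n/(-5/7)): its argument vanishes at n = -5/7, a square-root branch point, modulus 5/7.
The radius of convergence is the smallest modulus among the singular points: 1/12.
List the singular points by increasing real part (a conjugate pair: the negative imaginary part first).

Radius of convergence at 0: 1/12.
At -5/7: an algebraic (square-root) branch point.
At 1/12: a logarithmic branch point.


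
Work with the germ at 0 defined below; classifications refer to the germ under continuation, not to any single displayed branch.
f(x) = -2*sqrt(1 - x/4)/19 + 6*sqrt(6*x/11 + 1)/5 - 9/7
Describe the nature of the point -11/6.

The point is an algebraic (square-root) branch point.

The term (6/5)*sqrt(1 - x/(-11/6)) has argument 1 - -11/6/(-11/6) = 0 at -11/6: a square-root (algebraic, two-sheeted) branch point; the remaining terms are analytic or single-valued there.


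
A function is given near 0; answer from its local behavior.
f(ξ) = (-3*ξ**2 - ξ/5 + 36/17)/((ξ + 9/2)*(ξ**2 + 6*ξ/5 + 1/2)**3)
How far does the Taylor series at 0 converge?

Denominator factor (ξ + 9/2): pole of order 1 at -9/2, modulus 9/2.
Denominator factor (ξ**2 + 6*ξ/5 + 1/2)^3: discriminant -14/25, complex-conjugate roots (-3/5) + ((1/10)*sqrt(14))*i and (-3/5) - ((1/10)*sqrt(14))*i; poles of order 3, moduli (1/2)*sqrt(2) and (1/2)*sqrt(2).
The radius of convergence is the smallest modulus among the singular points: (1/2)*sqrt(2).

The radius of convergence is (1/2)*sqrt(2).


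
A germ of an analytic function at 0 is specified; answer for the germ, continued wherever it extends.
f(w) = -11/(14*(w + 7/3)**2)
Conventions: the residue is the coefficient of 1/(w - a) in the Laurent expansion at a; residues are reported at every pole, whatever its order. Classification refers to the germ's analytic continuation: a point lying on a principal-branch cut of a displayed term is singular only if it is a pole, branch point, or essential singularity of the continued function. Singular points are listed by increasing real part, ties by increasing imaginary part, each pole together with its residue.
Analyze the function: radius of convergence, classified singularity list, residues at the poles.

Radius of convergence at 0: 7/3.
At -7/3: a pole of order 2; residue 0.

Denominator factor (w + 7/3)^2: pole of order 2 at -7/3, modulus 7/3.
The radius of convergence is the smallest modulus among the singular points: 7/3.
At the order-2 pole -7/3 set g(w) = (w - (-7/3))^2*f(w) = -11/14.
Order-2 pole: residue = g'(a); g'(-7/3) = 0, so the residue is 0.


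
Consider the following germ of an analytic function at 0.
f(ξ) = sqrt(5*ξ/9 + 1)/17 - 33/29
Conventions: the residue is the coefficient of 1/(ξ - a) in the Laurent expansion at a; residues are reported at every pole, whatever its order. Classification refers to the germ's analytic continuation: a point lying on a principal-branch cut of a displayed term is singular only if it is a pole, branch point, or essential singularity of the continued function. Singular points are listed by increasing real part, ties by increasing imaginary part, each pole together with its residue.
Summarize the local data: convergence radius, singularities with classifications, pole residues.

Branch term (1/17)*sqrt(1 - ξ/(-9/5)): its argument vanishes at ξ = -9/5, a square-root branch point, modulus 9/5.
The radius of convergence is the smallest modulus among the singular points: 9/5.

Radius of convergence at 0: 9/5.
At -9/5: an algebraic (square-root) branch point.


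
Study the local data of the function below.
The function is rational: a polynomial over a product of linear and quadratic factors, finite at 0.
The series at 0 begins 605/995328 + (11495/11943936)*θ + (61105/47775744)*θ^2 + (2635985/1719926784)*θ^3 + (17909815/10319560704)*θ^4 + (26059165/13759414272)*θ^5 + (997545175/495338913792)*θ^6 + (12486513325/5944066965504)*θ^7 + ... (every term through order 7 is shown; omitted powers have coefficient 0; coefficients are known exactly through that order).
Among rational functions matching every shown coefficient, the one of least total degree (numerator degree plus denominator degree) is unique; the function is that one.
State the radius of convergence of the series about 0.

The radius of convergence is 12/11.

No rational of total degree below 5 reproduces all 8 coefficients; solving the [0/5] Pade equations on them gives f(θ) = 5/(4*(θ - 12/11)**2*(θ + 12)**3), whose expansion matches every shown term.
Denominator factor (θ - 12/11)^2: pole of order 2 at 12/11, modulus 12/11.
Denominator factor (θ + 12)^3: pole of order 3 at -12, modulus 12.
The radius of convergence is the smallest modulus among the singular points: 12/11.


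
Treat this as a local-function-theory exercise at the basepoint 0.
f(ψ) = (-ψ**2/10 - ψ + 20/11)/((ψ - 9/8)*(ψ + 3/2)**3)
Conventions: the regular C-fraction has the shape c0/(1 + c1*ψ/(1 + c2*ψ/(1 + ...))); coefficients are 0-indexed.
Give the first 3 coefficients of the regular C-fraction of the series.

The regular C-fraction coefficients are [-1280/2673, 299/180, -1887/5980].

Taylor coefficients (expand at 0): a_0 = -1280/2673, a_1 = 19136/24057, a_2 = -1158688/1082565.
c0 = a_0 = -1280/2673. Peel one level at a time: if S = 1 + c*ψ/S' with S'(0) = 1, then c is the ψ-coefficient of S and S' = c*ψ/(S - 1).
S_1 = c0/f = 1 + (299/180)*ψ + (629/1200)*ψ^2 + ...; c1 = 299/180.
S_2 = c1*ψ/(S_1 - 1) = 1 + (-1887/5980)*ψ + ...; c2 = -1887/5980.


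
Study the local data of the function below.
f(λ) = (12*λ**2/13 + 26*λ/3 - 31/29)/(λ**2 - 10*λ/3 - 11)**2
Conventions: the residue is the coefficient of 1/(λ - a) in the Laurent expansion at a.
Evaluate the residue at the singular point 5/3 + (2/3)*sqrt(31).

The residue is -(32793/11593504)*sqrt(31).

The factor λ**2 - 10*λ/3 - 11 splits as (λ - a)(λ - a') with a = 5/3 + (2/3)*sqrt(31), a' = 5/3 - (2/3)*sqrt(31). At the order-2 pole a set g(λ) = (λ - a)^2*f(λ) = [12*λ**2/13 + 26*λ/3 - 31/29] / (λ - a')^2.
Order-2 pole: residue = g'(a); g'(5/3 + (2/3)*sqrt(31)) = -(32793/11593504)*sqrt(31), so the residue is -(32793/11593504)*sqrt(31).


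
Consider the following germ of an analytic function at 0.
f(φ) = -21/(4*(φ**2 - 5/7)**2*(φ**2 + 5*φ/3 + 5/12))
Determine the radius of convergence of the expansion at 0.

Denominator factor (φ**2 - 5/7)^2: discriminant 20/7, real irrational roots (1/7)*sqrt(35) and -(1/7)*sqrt(35); poles of order 2, moduli (1/7)*sqrt(35) and (1/7)*sqrt(35).
Denominator factor (φ**2 + 5*φ/3 + 5/12): discriminant 10/9, real irrational roots -5/6 + (1/6)*sqrt(10) and -5/6 - (1/6)*sqrt(10); poles of order 1, moduli 5/6 - (1/6)*sqrt(10) and 5/6 + (1/6)*sqrt(10).
The radius of convergence is the smallest modulus among the singular points: 5/6 - (1/6)*sqrt(10).

The radius of convergence is 5/6 - (1/6)*sqrt(10).


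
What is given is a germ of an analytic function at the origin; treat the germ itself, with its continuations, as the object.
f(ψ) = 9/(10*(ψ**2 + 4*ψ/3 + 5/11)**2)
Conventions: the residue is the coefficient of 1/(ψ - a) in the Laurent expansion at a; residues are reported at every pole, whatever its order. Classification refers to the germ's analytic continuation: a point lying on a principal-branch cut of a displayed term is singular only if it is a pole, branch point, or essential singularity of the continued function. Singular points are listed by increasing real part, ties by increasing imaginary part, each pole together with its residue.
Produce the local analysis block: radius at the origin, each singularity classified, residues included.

Denominator factor (ψ**2 + 4*ψ/3 + 5/11)^2: discriminant -4/99, complex-conjugate roots (-2/3) + ((1/33)*sqrt(11))*i and (-2/3) - ((1/33)*sqrt(11))*i; poles of order 2, moduli (1/11)*sqrt(55) and (1/11)*sqrt(55).
The radius of convergence is the smallest modulus among the singular points: (1/11)*sqrt(55).
The factor ψ**2 + 4*ψ/3 + 5/11 splits as (ψ - a)(ψ - a') with a = (-2/3) - ((1/33)*sqrt(11))*i, a' = (-2/3) + ((1/33)*sqrt(11))*i. At the order-2 pole a set g(ψ) = (ψ - a)^2*f(ψ) = [9/10] / (ψ - a')^2.
Order-2 pole: residue = g'(a); g'((-2/3) - ((1/33)*sqrt(11))*i) = ((2673/40)*sqrt(11))*i, so the residue is ((2673/40)*sqrt(11))*i.
The factor ψ**2 + 4*ψ/3 + 5/11 splits as (ψ - a)(ψ - a') with a = (-2/3) + ((1/33)*sqrt(11))*i, a' = (-2/3) - ((1/33)*sqrt(11))*i. At the order-2 pole a set g(ψ) = (ψ - a)^2*f(ψ) = [9/10] / (ψ - a')^2.
Order-2 pole: residue = g'(a); g'((-2/3) + ((1/33)*sqrt(11))*i) = -((2673/40)*sqrt(11))*i, so the residue is -((2673/40)*sqrt(11))*i.
List the singular points by increasing real part (a conjugate pair: the negative imaginary part first).

Radius of convergence at 0: (1/11)*sqrt(55).
At (-2/3) - ((1/33)*sqrt(11))*i: a pole of order 2; residue ((2673/40)*sqrt(11))*i.
At (-2/3) + ((1/33)*sqrt(11))*i: a pole of order 2; residue -((2673/40)*sqrt(11))*i.


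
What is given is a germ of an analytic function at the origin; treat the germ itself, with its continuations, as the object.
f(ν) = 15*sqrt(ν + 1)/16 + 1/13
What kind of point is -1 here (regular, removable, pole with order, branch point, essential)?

The term (15/16)*sqrt(1 - ν/(-1)) has argument 1 - -1/(-1) = 0 at -1: a square-root (algebraic, two-sheeted) branch point; the remaining terms are analytic or single-valued there.

The point is an algebraic (square-root) branch point.


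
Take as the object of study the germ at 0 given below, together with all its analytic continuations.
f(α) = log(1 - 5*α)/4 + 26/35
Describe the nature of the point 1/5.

The term (1/4)*log(1 - α/(1/5)) has argument 1 - 1/5/(1/5) = 0 at 1/5: a logarithmic (infinitely-sheeted) branch point; the remaining terms are analytic or single-valued there.

The point is a logarithmic branch point.


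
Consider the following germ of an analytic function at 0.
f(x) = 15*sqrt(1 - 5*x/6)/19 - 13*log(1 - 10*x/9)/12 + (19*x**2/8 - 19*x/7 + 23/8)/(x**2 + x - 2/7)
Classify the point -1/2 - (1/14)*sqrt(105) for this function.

The point is a pole of order 1.

The denominator factor x**2 + x - 2/7 vanishes at -1/2 - (1/14)*sqrt(105) and appears to the power 1; the numerator there equals 683/112 + (285/784)*sqrt(105), nonzero, and no other factor vanishes.
The branch terms are analytic at this point.
Hence a pole whose order is the multiplicity, 1.


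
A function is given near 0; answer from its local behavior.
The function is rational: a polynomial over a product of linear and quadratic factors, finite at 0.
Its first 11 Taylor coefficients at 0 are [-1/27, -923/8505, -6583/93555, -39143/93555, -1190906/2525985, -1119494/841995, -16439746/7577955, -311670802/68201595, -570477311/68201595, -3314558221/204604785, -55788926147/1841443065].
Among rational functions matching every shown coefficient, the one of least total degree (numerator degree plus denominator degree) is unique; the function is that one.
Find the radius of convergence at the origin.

No rational of total degree below 9 reproduces all 11 coefficients; solving the [2/7] Pade equations on them gives f(d) = (27*d**2/11 - 38*d/35 - 9/16)/((d + 3)**3*(d**2 + 3*d/4 - 3/4)**2), whose expansion matches every shown term.
Denominator factor (d + 3)^3: pole of order 3 at -3, modulus 3.
Denominator factor (d**2 + 3*d/4 - 3/4)^2: discriminant 57/16, real irrational roots -3/8 + (1/8)*sqrt(57) and -3/8 - (1/8)*sqrt(57); poles of order 2, moduli -3/8 + (1/8)*sqrt(57) and 3/8 + (1/8)*sqrt(57).
The radius of convergence is the smallest modulus among the singular points: -3/8 + (1/8)*sqrt(57).

The radius of convergence is -3/8 + (1/8)*sqrt(57).


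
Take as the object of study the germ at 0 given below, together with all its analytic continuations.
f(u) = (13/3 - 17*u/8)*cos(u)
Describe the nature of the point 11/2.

The point is a regular point.

There is no denominator, hence no pole anywhere.
The factor cos(u) is entire.
So the germ continues analytically to 11/2.


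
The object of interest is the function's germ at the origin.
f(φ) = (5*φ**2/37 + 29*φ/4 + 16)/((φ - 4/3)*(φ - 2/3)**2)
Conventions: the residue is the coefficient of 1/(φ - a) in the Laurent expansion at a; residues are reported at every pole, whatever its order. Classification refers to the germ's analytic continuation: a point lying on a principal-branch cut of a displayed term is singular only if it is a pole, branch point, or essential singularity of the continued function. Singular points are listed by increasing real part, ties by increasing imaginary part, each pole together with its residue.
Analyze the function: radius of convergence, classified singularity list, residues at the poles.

Denominator factor (φ - 2/3)^2: pole of order 2 at 2/3, modulus 2/3.
Denominator factor (φ - 4/3): pole of order 1 at 4/3, modulus 4/3.
The radius of convergence is the smallest modulus among the singular points: 2/3.
At the order-2 pole 2/3 set g(φ) = (φ - (2/3))^2*f(φ) = (5*φ**2/37 + 29*φ/4 + 16)/(φ - 4/3).
Order-2 pole: residue = g'(a); g'(2/3) = -8607/148, so the residue is -8607/148.
At the order-1 pole 4/3 set g(φ) = (φ - (4/3))*f(φ) = (5*φ**2/37 + 29*φ/4 + 16)/(φ - 2/3)**2.
Simple pole: residue = g(a) at a = 4/3, which is 8627/148.
List the singular points by increasing real part (a conjugate pair: the negative imaginary part first).

Radius of convergence at 0: 2/3.
At 2/3: a pole of order 2; residue -8607/148.
At 4/3: a pole of order 1; residue 8627/148.


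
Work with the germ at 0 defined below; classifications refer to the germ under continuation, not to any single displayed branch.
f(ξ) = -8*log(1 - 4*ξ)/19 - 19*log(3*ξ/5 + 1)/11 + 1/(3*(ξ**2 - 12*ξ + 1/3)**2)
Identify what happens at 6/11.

The point is a regular point.

Denominator factors: ξ**2 - 12*ξ + 1/3 = -2147/363 at ξ = 6/11 — none vanishes.
Branch term log(1 - ξ/(-5/3)): argument at 6/11 is 73/55, nonzero, so 6/11 is not its branch point (a point on a principal cut is still regular for the continued germ).
Branch term log(1 - ξ/(1/4)): argument at 6/11 is -13/11, nonzero, so 6/11 is not its branch point (a point on a principal cut is still regular for the continued germ).
So the germ continues analytically to 6/11.


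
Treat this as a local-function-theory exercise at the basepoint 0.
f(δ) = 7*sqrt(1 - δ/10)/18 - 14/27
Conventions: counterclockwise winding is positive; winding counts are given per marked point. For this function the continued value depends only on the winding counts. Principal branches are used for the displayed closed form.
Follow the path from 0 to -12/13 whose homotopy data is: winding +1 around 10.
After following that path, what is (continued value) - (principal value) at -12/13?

The rational part is single-valued and drops out of the difference; each branch term changes only by its own monodromy.
(7/18)*sqrt(1 - δ/(10)): winding +1 is odd, the square root flips sign, contributing -2*(7/18)*sqrt(1 - (-12/13)/(10)) = -2*(7/18)*sqrt(71/65) = -(7/585)*sqrt(4615).
Summing the contributions at δ = -12/13 gives -(7/585)*sqrt(4615).

Continued minus principal equals -(7/585)*sqrt(4615).


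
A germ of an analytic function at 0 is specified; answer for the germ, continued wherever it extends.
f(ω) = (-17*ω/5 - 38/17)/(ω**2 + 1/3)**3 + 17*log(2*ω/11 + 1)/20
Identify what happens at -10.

Denominator factors: ω**2 + 1/3 = 301/3 at ω = -10 — none vanishes.
Branch term log(1 - ω/(-11/2)): argument at -10 is -9/11, nonzero, so -10 is not its branch point (a point on a principal cut is still regular for the continued germ).
So the germ continues analytically to -10.

The point is a regular point.


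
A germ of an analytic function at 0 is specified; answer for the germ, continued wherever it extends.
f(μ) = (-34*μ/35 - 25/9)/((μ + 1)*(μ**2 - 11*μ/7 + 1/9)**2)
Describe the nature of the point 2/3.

Denominator factors: μ + 1 = 5/3 at μ = 2/3; μ**2 - 11*μ/7 + 1/9 = -31/63 at μ = 2/3 — none vanishes.
So the germ continues analytically to 2/3.

The point is a regular point.


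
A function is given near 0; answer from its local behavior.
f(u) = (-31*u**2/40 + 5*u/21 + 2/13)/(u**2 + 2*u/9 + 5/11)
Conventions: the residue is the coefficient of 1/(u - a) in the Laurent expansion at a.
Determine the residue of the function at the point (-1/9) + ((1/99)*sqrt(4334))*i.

The factor u**2 + 2*u/9 + 5/11 splits as (u - a)(u - a') with a = (-1/9) + ((1/99)*sqrt(4334))*i, a' = (-1/9) - ((1/99)*sqrt(4334))*i. At the order-1 pole a set g(u) = (u - a)*f(u) = [-31*u**2/40 + 5*u/21 + 2/13] / (u - a').
Simple pole: residue = g(a) at a = (-1/9) + ((1/99)*sqrt(4334))*i, which is (517/2520) - ((1493603/283963680)*sqrt(4334))*i.

The residue is (517/2520) - ((1493603/283963680)*sqrt(4334))*i.


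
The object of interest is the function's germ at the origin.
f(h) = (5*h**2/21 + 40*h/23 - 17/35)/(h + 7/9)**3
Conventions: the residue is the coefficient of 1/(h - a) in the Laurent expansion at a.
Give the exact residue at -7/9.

At the order-3 pole -7/9 set g(h) = (h - (-7/9))^3*f(h) = 5*h**2/21 + 40*h/23 - 17/35.
Order-3 pole: residue = g''(a)/2; g''(-7/9) = 10/21, so the residue is 5/21.

The residue is 5/21.


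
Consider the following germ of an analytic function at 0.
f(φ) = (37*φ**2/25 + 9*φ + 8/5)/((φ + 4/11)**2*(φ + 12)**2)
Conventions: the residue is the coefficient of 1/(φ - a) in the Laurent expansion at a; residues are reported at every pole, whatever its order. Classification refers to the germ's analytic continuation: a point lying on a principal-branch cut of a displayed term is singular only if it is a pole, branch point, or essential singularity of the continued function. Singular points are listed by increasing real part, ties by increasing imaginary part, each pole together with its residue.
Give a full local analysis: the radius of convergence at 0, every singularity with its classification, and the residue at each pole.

Denominator factor (φ + 12)^2: pole of order 2 at -12, modulus 12.
Denominator factor (φ + 4/11)^2: pole of order 2 at -4/11, modulus 4/11.
The radius of convergence is the smallest modulus among the singular points: 4/11.
At the order-2 pole -12 set g(φ) = (φ - (-12))^2*f(φ) = (37*φ**2/25 + 9*φ + 8/5)/(φ + 4/11)**2.
Order-2 pole: residue = g'(a); g'(-12) = -395791/6553600, so the residue is -395791/6553600.
At the order-2 pole -4/11 set g(φ) = (φ - (-4/11))^2*f(φ) = (37*φ**2/25 + 9*φ + 8/5)/(φ + 12)**2.
Order-2 pole: residue = g'(a); g'(-4/11) = 395791/6553600, so the residue is 395791/6553600.
List the singular points by increasing real part (a conjugate pair: the negative imaginary part first).

Radius of convergence at 0: 4/11.
At -12: a pole of order 2; residue -395791/6553600.
At -4/11: a pole of order 2; residue 395791/6553600.
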